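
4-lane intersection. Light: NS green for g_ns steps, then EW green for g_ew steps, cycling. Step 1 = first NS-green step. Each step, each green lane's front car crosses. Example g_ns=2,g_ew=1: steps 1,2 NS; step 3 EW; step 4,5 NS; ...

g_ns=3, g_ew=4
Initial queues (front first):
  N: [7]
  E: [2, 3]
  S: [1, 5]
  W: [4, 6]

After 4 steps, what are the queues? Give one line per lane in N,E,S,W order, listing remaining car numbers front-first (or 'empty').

Step 1 [NS]: N:car7-GO,E:wait,S:car1-GO,W:wait | queues: N=0 E=2 S=1 W=2
Step 2 [NS]: N:empty,E:wait,S:car5-GO,W:wait | queues: N=0 E=2 S=0 W=2
Step 3 [NS]: N:empty,E:wait,S:empty,W:wait | queues: N=0 E=2 S=0 W=2
Step 4 [EW]: N:wait,E:car2-GO,S:wait,W:car4-GO | queues: N=0 E=1 S=0 W=1

N: empty
E: 3
S: empty
W: 6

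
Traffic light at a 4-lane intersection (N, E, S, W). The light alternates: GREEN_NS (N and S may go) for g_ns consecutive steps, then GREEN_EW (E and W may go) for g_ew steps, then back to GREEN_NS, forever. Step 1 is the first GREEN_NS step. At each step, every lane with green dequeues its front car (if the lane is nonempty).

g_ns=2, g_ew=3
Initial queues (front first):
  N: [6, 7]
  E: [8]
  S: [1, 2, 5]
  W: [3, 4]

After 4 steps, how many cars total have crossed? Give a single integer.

Step 1 [NS]: N:car6-GO,E:wait,S:car1-GO,W:wait | queues: N=1 E=1 S=2 W=2
Step 2 [NS]: N:car7-GO,E:wait,S:car2-GO,W:wait | queues: N=0 E=1 S=1 W=2
Step 3 [EW]: N:wait,E:car8-GO,S:wait,W:car3-GO | queues: N=0 E=0 S=1 W=1
Step 4 [EW]: N:wait,E:empty,S:wait,W:car4-GO | queues: N=0 E=0 S=1 W=0
Cars crossed by step 4: 7

Answer: 7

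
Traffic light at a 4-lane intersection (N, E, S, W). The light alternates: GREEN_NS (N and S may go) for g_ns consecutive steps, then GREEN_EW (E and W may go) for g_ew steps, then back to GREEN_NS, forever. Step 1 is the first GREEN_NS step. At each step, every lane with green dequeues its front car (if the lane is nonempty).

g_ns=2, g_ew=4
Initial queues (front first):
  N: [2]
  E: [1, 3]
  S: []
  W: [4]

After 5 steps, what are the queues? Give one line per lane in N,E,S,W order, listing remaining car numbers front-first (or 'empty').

Step 1 [NS]: N:car2-GO,E:wait,S:empty,W:wait | queues: N=0 E=2 S=0 W=1
Step 2 [NS]: N:empty,E:wait,S:empty,W:wait | queues: N=0 E=2 S=0 W=1
Step 3 [EW]: N:wait,E:car1-GO,S:wait,W:car4-GO | queues: N=0 E=1 S=0 W=0
Step 4 [EW]: N:wait,E:car3-GO,S:wait,W:empty | queues: N=0 E=0 S=0 W=0

N: empty
E: empty
S: empty
W: empty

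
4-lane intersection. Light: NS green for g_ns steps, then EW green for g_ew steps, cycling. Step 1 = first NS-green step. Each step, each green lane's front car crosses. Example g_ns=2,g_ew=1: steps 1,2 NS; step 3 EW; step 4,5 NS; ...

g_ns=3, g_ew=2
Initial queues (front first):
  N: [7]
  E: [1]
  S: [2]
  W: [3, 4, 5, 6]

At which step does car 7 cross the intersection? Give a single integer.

Step 1 [NS]: N:car7-GO,E:wait,S:car2-GO,W:wait | queues: N=0 E=1 S=0 W=4
Step 2 [NS]: N:empty,E:wait,S:empty,W:wait | queues: N=0 E=1 S=0 W=4
Step 3 [NS]: N:empty,E:wait,S:empty,W:wait | queues: N=0 E=1 S=0 W=4
Step 4 [EW]: N:wait,E:car1-GO,S:wait,W:car3-GO | queues: N=0 E=0 S=0 W=3
Step 5 [EW]: N:wait,E:empty,S:wait,W:car4-GO | queues: N=0 E=0 S=0 W=2
Step 6 [NS]: N:empty,E:wait,S:empty,W:wait | queues: N=0 E=0 S=0 W=2
Step 7 [NS]: N:empty,E:wait,S:empty,W:wait | queues: N=0 E=0 S=0 W=2
Step 8 [NS]: N:empty,E:wait,S:empty,W:wait | queues: N=0 E=0 S=0 W=2
Step 9 [EW]: N:wait,E:empty,S:wait,W:car5-GO | queues: N=0 E=0 S=0 W=1
Step 10 [EW]: N:wait,E:empty,S:wait,W:car6-GO | queues: N=0 E=0 S=0 W=0
Car 7 crosses at step 1

1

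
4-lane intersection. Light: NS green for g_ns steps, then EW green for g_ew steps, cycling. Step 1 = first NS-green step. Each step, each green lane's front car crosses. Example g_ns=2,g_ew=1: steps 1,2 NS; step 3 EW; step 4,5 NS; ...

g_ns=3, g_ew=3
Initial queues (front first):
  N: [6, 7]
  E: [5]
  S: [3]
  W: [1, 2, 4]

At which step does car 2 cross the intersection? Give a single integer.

Step 1 [NS]: N:car6-GO,E:wait,S:car3-GO,W:wait | queues: N=1 E=1 S=0 W=3
Step 2 [NS]: N:car7-GO,E:wait,S:empty,W:wait | queues: N=0 E=1 S=0 W=3
Step 3 [NS]: N:empty,E:wait,S:empty,W:wait | queues: N=0 E=1 S=0 W=3
Step 4 [EW]: N:wait,E:car5-GO,S:wait,W:car1-GO | queues: N=0 E=0 S=0 W=2
Step 5 [EW]: N:wait,E:empty,S:wait,W:car2-GO | queues: N=0 E=0 S=0 W=1
Step 6 [EW]: N:wait,E:empty,S:wait,W:car4-GO | queues: N=0 E=0 S=0 W=0
Car 2 crosses at step 5

5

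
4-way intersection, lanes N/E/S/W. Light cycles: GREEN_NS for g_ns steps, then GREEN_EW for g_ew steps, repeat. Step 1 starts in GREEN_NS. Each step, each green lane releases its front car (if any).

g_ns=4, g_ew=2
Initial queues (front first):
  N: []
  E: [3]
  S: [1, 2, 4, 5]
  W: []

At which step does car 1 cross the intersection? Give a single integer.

Step 1 [NS]: N:empty,E:wait,S:car1-GO,W:wait | queues: N=0 E=1 S=3 W=0
Step 2 [NS]: N:empty,E:wait,S:car2-GO,W:wait | queues: N=0 E=1 S=2 W=0
Step 3 [NS]: N:empty,E:wait,S:car4-GO,W:wait | queues: N=0 E=1 S=1 W=0
Step 4 [NS]: N:empty,E:wait,S:car5-GO,W:wait | queues: N=0 E=1 S=0 W=0
Step 5 [EW]: N:wait,E:car3-GO,S:wait,W:empty | queues: N=0 E=0 S=0 W=0
Car 1 crosses at step 1

1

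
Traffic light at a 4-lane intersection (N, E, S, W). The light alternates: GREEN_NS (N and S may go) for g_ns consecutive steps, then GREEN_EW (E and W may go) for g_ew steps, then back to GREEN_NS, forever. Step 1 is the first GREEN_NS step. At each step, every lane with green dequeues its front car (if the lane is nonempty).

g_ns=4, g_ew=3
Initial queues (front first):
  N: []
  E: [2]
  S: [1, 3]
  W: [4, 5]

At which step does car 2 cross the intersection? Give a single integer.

Step 1 [NS]: N:empty,E:wait,S:car1-GO,W:wait | queues: N=0 E=1 S=1 W=2
Step 2 [NS]: N:empty,E:wait,S:car3-GO,W:wait | queues: N=0 E=1 S=0 W=2
Step 3 [NS]: N:empty,E:wait,S:empty,W:wait | queues: N=0 E=1 S=0 W=2
Step 4 [NS]: N:empty,E:wait,S:empty,W:wait | queues: N=0 E=1 S=0 W=2
Step 5 [EW]: N:wait,E:car2-GO,S:wait,W:car4-GO | queues: N=0 E=0 S=0 W=1
Step 6 [EW]: N:wait,E:empty,S:wait,W:car5-GO | queues: N=0 E=0 S=0 W=0
Car 2 crosses at step 5

5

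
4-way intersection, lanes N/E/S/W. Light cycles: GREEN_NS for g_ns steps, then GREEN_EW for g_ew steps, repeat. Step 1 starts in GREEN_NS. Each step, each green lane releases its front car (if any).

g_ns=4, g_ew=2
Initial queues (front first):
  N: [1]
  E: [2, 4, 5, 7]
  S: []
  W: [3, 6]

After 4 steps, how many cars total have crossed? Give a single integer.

Answer: 1

Derivation:
Step 1 [NS]: N:car1-GO,E:wait,S:empty,W:wait | queues: N=0 E=4 S=0 W=2
Step 2 [NS]: N:empty,E:wait,S:empty,W:wait | queues: N=0 E=4 S=0 W=2
Step 3 [NS]: N:empty,E:wait,S:empty,W:wait | queues: N=0 E=4 S=0 W=2
Step 4 [NS]: N:empty,E:wait,S:empty,W:wait | queues: N=0 E=4 S=0 W=2
Cars crossed by step 4: 1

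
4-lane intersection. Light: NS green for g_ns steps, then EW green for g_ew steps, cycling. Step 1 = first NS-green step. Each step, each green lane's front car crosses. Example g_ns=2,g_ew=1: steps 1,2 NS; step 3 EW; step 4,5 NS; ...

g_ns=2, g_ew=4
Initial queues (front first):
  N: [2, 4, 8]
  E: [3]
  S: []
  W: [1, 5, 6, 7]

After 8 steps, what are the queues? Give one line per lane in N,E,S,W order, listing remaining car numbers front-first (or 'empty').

Step 1 [NS]: N:car2-GO,E:wait,S:empty,W:wait | queues: N=2 E=1 S=0 W=4
Step 2 [NS]: N:car4-GO,E:wait,S:empty,W:wait | queues: N=1 E=1 S=0 W=4
Step 3 [EW]: N:wait,E:car3-GO,S:wait,W:car1-GO | queues: N=1 E=0 S=0 W=3
Step 4 [EW]: N:wait,E:empty,S:wait,W:car5-GO | queues: N=1 E=0 S=0 W=2
Step 5 [EW]: N:wait,E:empty,S:wait,W:car6-GO | queues: N=1 E=0 S=0 W=1
Step 6 [EW]: N:wait,E:empty,S:wait,W:car7-GO | queues: N=1 E=0 S=0 W=0
Step 7 [NS]: N:car8-GO,E:wait,S:empty,W:wait | queues: N=0 E=0 S=0 W=0

N: empty
E: empty
S: empty
W: empty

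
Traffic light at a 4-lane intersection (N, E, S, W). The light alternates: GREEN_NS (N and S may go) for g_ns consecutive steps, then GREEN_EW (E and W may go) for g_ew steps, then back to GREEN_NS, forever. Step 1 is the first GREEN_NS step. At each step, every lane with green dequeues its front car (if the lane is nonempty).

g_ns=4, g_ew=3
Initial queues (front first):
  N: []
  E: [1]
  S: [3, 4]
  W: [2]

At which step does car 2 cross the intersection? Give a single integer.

Step 1 [NS]: N:empty,E:wait,S:car3-GO,W:wait | queues: N=0 E=1 S=1 W=1
Step 2 [NS]: N:empty,E:wait,S:car4-GO,W:wait | queues: N=0 E=1 S=0 W=1
Step 3 [NS]: N:empty,E:wait,S:empty,W:wait | queues: N=0 E=1 S=0 W=1
Step 4 [NS]: N:empty,E:wait,S:empty,W:wait | queues: N=0 E=1 S=0 W=1
Step 5 [EW]: N:wait,E:car1-GO,S:wait,W:car2-GO | queues: N=0 E=0 S=0 W=0
Car 2 crosses at step 5

5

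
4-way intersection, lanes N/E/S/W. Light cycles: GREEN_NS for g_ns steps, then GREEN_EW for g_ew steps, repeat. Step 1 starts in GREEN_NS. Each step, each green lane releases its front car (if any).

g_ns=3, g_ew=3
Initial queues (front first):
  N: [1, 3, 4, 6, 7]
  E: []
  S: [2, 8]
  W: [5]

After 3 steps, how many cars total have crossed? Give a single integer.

Step 1 [NS]: N:car1-GO,E:wait,S:car2-GO,W:wait | queues: N=4 E=0 S=1 W=1
Step 2 [NS]: N:car3-GO,E:wait,S:car8-GO,W:wait | queues: N=3 E=0 S=0 W=1
Step 3 [NS]: N:car4-GO,E:wait,S:empty,W:wait | queues: N=2 E=0 S=0 W=1
Cars crossed by step 3: 5

Answer: 5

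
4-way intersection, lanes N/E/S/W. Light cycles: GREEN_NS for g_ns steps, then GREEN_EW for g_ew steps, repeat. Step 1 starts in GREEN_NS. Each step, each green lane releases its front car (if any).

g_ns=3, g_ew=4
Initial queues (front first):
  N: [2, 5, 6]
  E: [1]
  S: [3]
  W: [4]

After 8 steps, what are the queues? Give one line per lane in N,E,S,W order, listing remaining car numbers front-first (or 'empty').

Step 1 [NS]: N:car2-GO,E:wait,S:car3-GO,W:wait | queues: N=2 E=1 S=0 W=1
Step 2 [NS]: N:car5-GO,E:wait,S:empty,W:wait | queues: N=1 E=1 S=0 W=1
Step 3 [NS]: N:car6-GO,E:wait,S:empty,W:wait | queues: N=0 E=1 S=0 W=1
Step 4 [EW]: N:wait,E:car1-GO,S:wait,W:car4-GO | queues: N=0 E=0 S=0 W=0

N: empty
E: empty
S: empty
W: empty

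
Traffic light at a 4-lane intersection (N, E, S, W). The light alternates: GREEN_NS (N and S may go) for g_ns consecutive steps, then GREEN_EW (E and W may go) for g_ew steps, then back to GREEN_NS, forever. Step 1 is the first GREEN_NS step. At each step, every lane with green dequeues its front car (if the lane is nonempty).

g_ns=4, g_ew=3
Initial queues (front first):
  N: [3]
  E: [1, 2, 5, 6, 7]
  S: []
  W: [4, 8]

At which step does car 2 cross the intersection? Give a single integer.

Step 1 [NS]: N:car3-GO,E:wait,S:empty,W:wait | queues: N=0 E=5 S=0 W=2
Step 2 [NS]: N:empty,E:wait,S:empty,W:wait | queues: N=0 E=5 S=0 W=2
Step 3 [NS]: N:empty,E:wait,S:empty,W:wait | queues: N=0 E=5 S=0 W=2
Step 4 [NS]: N:empty,E:wait,S:empty,W:wait | queues: N=0 E=5 S=0 W=2
Step 5 [EW]: N:wait,E:car1-GO,S:wait,W:car4-GO | queues: N=0 E=4 S=0 W=1
Step 6 [EW]: N:wait,E:car2-GO,S:wait,W:car8-GO | queues: N=0 E=3 S=0 W=0
Step 7 [EW]: N:wait,E:car5-GO,S:wait,W:empty | queues: N=0 E=2 S=0 W=0
Step 8 [NS]: N:empty,E:wait,S:empty,W:wait | queues: N=0 E=2 S=0 W=0
Step 9 [NS]: N:empty,E:wait,S:empty,W:wait | queues: N=0 E=2 S=0 W=0
Step 10 [NS]: N:empty,E:wait,S:empty,W:wait | queues: N=0 E=2 S=0 W=0
Step 11 [NS]: N:empty,E:wait,S:empty,W:wait | queues: N=0 E=2 S=0 W=0
Step 12 [EW]: N:wait,E:car6-GO,S:wait,W:empty | queues: N=0 E=1 S=0 W=0
Step 13 [EW]: N:wait,E:car7-GO,S:wait,W:empty | queues: N=0 E=0 S=0 W=0
Car 2 crosses at step 6

6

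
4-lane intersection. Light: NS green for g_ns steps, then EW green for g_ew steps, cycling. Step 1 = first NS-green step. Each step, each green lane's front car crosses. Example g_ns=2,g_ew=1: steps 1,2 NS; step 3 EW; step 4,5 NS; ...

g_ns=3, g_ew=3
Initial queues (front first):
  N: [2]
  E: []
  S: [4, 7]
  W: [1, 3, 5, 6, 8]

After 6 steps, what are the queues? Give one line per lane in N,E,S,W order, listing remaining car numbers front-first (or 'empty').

Step 1 [NS]: N:car2-GO,E:wait,S:car4-GO,W:wait | queues: N=0 E=0 S=1 W=5
Step 2 [NS]: N:empty,E:wait,S:car7-GO,W:wait | queues: N=0 E=0 S=0 W=5
Step 3 [NS]: N:empty,E:wait,S:empty,W:wait | queues: N=0 E=0 S=0 W=5
Step 4 [EW]: N:wait,E:empty,S:wait,W:car1-GO | queues: N=0 E=0 S=0 W=4
Step 5 [EW]: N:wait,E:empty,S:wait,W:car3-GO | queues: N=0 E=0 S=0 W=3
Step 6 [EW]: N:wait,E:empty,S:wait,W:car5-GO | queues: N=0 E=0 S=0 W=2

N: empty
E: empty
S: empty
W: 6 8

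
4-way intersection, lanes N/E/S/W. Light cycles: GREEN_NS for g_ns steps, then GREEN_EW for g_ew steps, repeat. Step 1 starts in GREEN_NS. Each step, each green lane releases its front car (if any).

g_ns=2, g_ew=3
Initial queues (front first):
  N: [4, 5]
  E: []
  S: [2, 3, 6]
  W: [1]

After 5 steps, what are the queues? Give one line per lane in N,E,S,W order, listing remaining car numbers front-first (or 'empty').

Step 1 [NS]: N:car4-GO,E:wait,S:car2-GO,W:wait | queues: N=1 E=0 S=2 W=1
Step 2 [NS]: N:car5-GO,E:wait,S:car3-GO,W:wait | queues: N=0 E=0 S=1 W=1
Step 3 [EW]: N:wait,E:empty,S:wait,W:car1-GO | queues: N=0 E=0 S=1 W=0
Step 4 [EW]: N:wait,E:empty,S:wait,W:empty | queues: N=0 E=0 S=1 W=0
Step 5 [EW]: N:wait,E:empty,S:wait,W:empty | queues: N=0 E=0 S=1 W=0

N: empty
E: empty
S: 6
W: empty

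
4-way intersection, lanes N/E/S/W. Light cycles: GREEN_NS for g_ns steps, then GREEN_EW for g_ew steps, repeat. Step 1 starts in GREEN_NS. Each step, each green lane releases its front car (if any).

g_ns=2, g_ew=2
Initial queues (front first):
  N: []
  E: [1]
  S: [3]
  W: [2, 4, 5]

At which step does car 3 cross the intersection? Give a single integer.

Step 1 [NS]: N:empty,E:wait,S:car3-GO,W:wait | queues: N=0 E=1 S=0 W=3
Step 2 [NS]: N:empty,E:wait,S:empty,W:wait | queues: N=0 E=1 S=0 W=3
Step 3 [EW]: N:wait,E:car1-GO,S:wait,W:car2-GO | queues: N=0 E=0 S=0 W=2
Step 4 [EW]: N:wait,E:empty,S:wait,W:car4-GO | queues: N=0 E=0 S=0 W=1
Step 5 [NS]: N:empty,E:wait,S:empty,W:wait | queues: N=0 E=0 S=0 W=1
Step 6 [NS]: N:empty,E:wait,S:empty,W:wait | queues: N=0 E=0 S=0 W=1
Step 7 [EW]: N:wait,E:empty,S:wait,W:car5-GO | queues: N=0 E=0 S=0 W=0
Car 3 crosses at step 1

1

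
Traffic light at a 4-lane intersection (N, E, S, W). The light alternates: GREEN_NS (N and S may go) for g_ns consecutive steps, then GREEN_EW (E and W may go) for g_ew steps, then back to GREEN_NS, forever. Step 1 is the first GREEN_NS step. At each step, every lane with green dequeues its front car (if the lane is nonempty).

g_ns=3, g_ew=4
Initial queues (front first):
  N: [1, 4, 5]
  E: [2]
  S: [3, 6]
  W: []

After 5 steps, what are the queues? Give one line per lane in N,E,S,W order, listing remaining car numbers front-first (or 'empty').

Step 1 [NS]: N:car1-GO,E:wait,S:car3-GO,W:wait | queues: N=2 E=1 S=1 W=0
Step 2 [NS]: N:car4-GO,E:wait,S:car6-GO,W:wait | queues: N=1 E=1 S=0 W=0
Step 3 [NS]: N:car5-GO,E:wait,S:empty,W:wait | queues: N=0 E=1 S=0 W=0
Step 4 [EW]: N:wait,E:car2-GO,S:wait,W:empty | queues: N=0 E=0 S=0 W=0

N: empty
E: empty
S: empty
W: empty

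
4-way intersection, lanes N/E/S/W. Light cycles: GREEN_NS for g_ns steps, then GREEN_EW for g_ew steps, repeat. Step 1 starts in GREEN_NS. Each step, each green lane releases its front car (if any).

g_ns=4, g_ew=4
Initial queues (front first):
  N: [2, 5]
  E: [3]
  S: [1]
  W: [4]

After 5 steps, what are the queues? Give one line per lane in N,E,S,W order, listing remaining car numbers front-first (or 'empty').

Step 1 [NS]: N:car2-GO,E:wait,S:car1-GO,W:wait | queues: N=1 E=1 S=0 W=1
Step 2 [NS]: N:car5-GO,E:wait,S:empty,W:wait | queues: N=0 E=1 S=0 W=1
Step 3 [NS]: N:empty,E:wait,S:empty,W:wait | queues: N=0 E=1 S=0 W=1
Step 4 [NS]: N:empty,E:wait,S:empty,W:wait | queues: N=0 E=1 S=0 W=1
Step 5 [EW]: N:wait,E:car3-GO,S:wait,W:car4-GO | queues: N=0 E=0 S=0 W=0

N: empty
E: empty
S: empty
W: empty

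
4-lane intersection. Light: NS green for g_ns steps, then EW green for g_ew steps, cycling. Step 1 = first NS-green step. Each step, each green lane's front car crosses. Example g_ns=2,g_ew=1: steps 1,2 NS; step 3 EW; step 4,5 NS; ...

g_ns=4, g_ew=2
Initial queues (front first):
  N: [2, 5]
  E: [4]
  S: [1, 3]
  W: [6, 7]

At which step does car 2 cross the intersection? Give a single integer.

Step 1 [NS]: N:car2-GO,E:wait,S:car1-GO,W:wait | queues: N=1 E=1 S=1 W=2
Step 2 [NS]: N:car5-GO,E:wait,S:car3-GO,W:wait | queues: N=0 E=1 S=0 W=2
Step 3 [NS]: N:empty,E:wait,S:empty,W:wait | queues: N=0 E=1 S=0 W=2
Step 4 [NS]: N:empty,E:wait,S:empty,W:wait | queues: N=0 E=1 S=0 W=2
Step 5 [EW]: N:wait,E:car4-GO,S:wait,W:car6-GO | queues: N=0 E=0 S=0 W=1
Step 6 [EW]: N:wait,E:empty,S:wait,W:car7-GO | queues: N=0 E=0 S=0 W=0
Car 2 crosses at step 1

1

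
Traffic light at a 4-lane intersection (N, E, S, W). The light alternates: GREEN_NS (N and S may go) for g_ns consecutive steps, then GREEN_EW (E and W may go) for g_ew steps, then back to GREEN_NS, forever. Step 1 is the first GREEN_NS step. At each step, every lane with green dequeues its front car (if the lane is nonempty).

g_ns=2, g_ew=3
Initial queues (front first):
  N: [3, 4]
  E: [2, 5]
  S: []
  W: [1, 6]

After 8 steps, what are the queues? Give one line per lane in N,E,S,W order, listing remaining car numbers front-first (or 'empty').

Step 1 [NS]: N:car3-GO,E:wait,S:empty,W:wait | queues: N=1 E=2 S=0 W=2
Step 2 [NS]: N:car4-GO,E:wait,S:empty,W:wait | queues: N=0 E=2 S=0 W=2
Step 3 [EW]: N:wait,E:car2-GO,S:wait,W:car1-GO | queues: N=0 E=1 S=0 W=1
Step 4 [EW]: N:wait,E:car5-GO,S:wait,W:car6-GO | queues: N=0 E=0 S=0 W=0

N: empty
E: empty
S: empty
W: empty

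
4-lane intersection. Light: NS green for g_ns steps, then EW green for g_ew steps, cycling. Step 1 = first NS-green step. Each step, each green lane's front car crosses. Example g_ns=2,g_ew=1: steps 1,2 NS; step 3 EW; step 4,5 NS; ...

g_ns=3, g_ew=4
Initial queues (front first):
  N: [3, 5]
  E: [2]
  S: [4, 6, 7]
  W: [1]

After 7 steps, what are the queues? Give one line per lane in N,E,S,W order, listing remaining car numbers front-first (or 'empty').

Step 1 [NS]: N:car3-GO,E:wait,S:car4-GO,W:wait | queues: N=1 E=1 S=2 W=1
Step 2 [NS]: N:car5-GO,E:wait,S:car6-GO,W:wait | queues: N=0 E=1 S=1 W=1
Step 3 [NS]: N:empty,E:wait,S:car7-GO,W:wait | queues: N=0 E=1 S=0 W=1
Step 4 [EW]: N:wait,E:car2-GO,S:wait,W:car1-GO | queues: N=0 E=0 S=0 W=0

N: empty
E: empty
S: empty
W: empty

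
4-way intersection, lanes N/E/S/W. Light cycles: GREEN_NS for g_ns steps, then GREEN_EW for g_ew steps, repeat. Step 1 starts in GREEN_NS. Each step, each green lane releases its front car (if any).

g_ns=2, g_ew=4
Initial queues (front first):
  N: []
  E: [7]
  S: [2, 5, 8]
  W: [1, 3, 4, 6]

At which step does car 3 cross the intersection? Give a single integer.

Step 1 [NS]: N:empty,E:wait,S:car2-GO,W:wait | queues: N=0 E=1 S=2 W=4
Step 2 [NS]: N:empty,E:wait,S:car5-GO,W:wait | queues: N=0 E=1 S=1 W=4
Step 3 [EW]: N:wait,E:car7-GO,S:wait,W:car1-GO | queues: N=0 E=0 S=1 W=3
Step 4 [EW]: N:wait,E:empty,S:wait,W:car3-GO | queues: N=0 E=0 S=1 W=2
Step 5 [EW]: N:wait,E:empty,S:wait,W:car4-GO | queues: N=0 E=0 S=1 W=1
Step 6 [EW]: N:wait,E:empty,S:wait,W:car6-GO | queues: N=0 E=0 S=1 W=0
Step 7 [NS]: N:empty,E:wait,S:car8-GO,W:wait | queues: N=0 E=0 S=0 W=0
Car 3 crosses at step 4

4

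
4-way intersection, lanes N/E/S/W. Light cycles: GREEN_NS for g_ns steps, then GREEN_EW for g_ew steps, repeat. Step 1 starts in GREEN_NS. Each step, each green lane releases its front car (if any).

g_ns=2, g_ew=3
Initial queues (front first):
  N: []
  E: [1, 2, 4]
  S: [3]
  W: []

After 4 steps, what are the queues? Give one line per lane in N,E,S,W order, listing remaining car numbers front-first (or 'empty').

Step 1 [NS]: N:empty,E:wait,S:car3-GO,W:wait | queues: N=0 E=3 S=0 W=0
Step 2 [NS]: N:empty,E:wait,S:empty,W:wait | queues: N=0 E=3 S=0 W=0
Step 3 [EW]: N:wait,E:car1-GO,S:wait,W:empty | queues: N=0 E=2 S=0 W=0
Step 4 [EW]: N:wait,E:car2-GO,S:wait,W:empty | queues: N=0 E=1 S=0 W=0

N: empty
E: 4
S: empty
W: empty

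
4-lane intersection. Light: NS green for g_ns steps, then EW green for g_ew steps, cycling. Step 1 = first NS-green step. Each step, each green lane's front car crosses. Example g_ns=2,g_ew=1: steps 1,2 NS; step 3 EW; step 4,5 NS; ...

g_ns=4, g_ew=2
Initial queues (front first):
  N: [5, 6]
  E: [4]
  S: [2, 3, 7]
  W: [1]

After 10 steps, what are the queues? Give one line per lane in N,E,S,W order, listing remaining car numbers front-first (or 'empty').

Step 1 [NS]: N:car5-GO,E:wait,S:car2-GO,W:wait | queues: N=1 E=1 S=2 W=1
Step 2 [NS]: N:car6-GO,E:wait,S:car3-GO,W:wait | queues: N=0 E=1 S=1 W=1
Step 3 [NS]: N:empty,E:wait,S:car7-GO,W:wait | queues: N=0 E=1 S=0 W=1
Step 4 [NS]: N:empty,E:wait,S:empty,W:wait | queues: N=0 E=1 S=0 W=1
Step 5 [EW]: N:wait,E:car4-GO,S:wait,W:car1-GO | queues: N=0 E=0 S=0 W=0

N: empty
E: empty
S: empty
W: empty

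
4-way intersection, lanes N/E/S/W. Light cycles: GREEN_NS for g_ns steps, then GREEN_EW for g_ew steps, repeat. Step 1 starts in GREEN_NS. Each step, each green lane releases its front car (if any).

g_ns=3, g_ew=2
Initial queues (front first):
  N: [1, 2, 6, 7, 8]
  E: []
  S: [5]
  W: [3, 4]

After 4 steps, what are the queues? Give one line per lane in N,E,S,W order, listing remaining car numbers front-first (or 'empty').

Step 1 [NS]: N:car1-GO,E:wait,S:car5-GO,W:wait | queues: N=4 E=0 S=0 W=2
Step 2 [NS]: N:car2-GO,E:wait,S:empty,W:wait | queues: N=3 E=0 S=0 W=2
Step 3 [NS]: N:car6-GO,E:wait,S:empty,W:wait | queues: N=2 E=0 S=0 W=2
Step 4 [EW]: N:wait,E:empty,S:wait,W:car3-GO | queues: N=2 E=0 S=0 W=1

N: 7 8
E: empty
S: empty
W: 4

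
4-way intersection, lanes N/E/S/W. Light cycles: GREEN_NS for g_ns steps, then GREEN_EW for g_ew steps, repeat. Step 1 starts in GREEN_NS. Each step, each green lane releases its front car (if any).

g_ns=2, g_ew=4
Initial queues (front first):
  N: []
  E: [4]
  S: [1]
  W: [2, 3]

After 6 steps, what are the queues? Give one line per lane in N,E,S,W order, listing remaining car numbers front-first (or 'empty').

Step 1 [NS]: N:empty,E:wait,S:car1-GO,W:wait | queues: N=0 E=1 S=0 W=2
Step 2 [NS]: N:empty,E:wait,S:empty,W:wait | queues: N=0 E=1 S=0 W=2
Step 3 [EW]: N:wait,E:car4-GO,S:wait,W:car2-GO | queues: N=0 E=0 S=0 W=1
Step 4 [EW]: N:wait,E:empty,S:wait,W:car3-GO | queues: N=0 E=0 S=0 W=0

N: empty
E: empty
S: empty
W: empty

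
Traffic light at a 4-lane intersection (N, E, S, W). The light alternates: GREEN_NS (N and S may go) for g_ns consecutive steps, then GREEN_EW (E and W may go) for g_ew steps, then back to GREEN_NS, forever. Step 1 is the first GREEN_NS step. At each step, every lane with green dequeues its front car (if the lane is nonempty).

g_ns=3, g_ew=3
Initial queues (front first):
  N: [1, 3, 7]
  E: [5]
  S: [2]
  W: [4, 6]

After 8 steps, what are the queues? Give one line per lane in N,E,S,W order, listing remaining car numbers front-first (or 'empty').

Step 1 [NS]: N:car1-GO,E:wait,S:car2-GO,W:wait | queues: N=2 E=1 S=0 W=2
Step 2 [NS]: N:car3-GO,E:wait,S:empty,W:wait | queues: N=1 E=1 S=0 W=2
Step 3 [NS]: N:car7-GO,E:wait,S:empty,W:wait | queues: N=0 E=1 S=0 W=2
Step 4 [EW]: N:wait,E:car5-GO,S:wait,W:car4-GO | queues: N=0 E=0 S=0 W=1
Step 5 [EW]: N:wait,E:empty,S:wait,W:car6-GO | queues: N=0 E=0 S=0 W=0

N: empty
E: empty
S: empty
W: empty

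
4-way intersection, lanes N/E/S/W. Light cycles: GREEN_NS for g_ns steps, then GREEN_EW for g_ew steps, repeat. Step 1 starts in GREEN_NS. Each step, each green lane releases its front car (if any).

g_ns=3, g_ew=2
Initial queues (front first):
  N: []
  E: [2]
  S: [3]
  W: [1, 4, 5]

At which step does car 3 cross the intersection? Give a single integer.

Step 1 [NS]: N:empty,E:wait,S:car3-GO,W:wait | queues: N=0 E=1 S=0 W=3
Step 2 [NS]: N:empty,E:wait,S:empty,W:wait | queues: N=0 E=1 S=0 W=3
Step 3 [NS]: N:empty,E:wait,S:empty,W:wait | queues: N=0 E=1 S=0 W=3
Step 4 [EW]: N:wait,E:car2-GO,S:wait,W:car1-GO | queues: N=0 E=0 S=0 W=2
Step 5 [EW]: N:wait,E:empty,S:wait,W:car4-GO | queues: N=0 E=0 S=0 W=1
Step 6 [NS]: N:empty,E:wait,S:empty,W:wait | queues: N=0 E=0 S=0 W=1
Step 7 [NS]: N:empty,E:wait,S:empty,W:wait | queues: N=0 E=0 S=0 W=1
Step 8 [NS]: N:empty,E:wait,S:empty,W:wait | queues: N=0 E=0 S=0 W=1
Step 9 [EW]: N:wait,E:empty,S:wait,W:car5-GO | queues: N=0 E=0 S=0 W=0
Car 3 crosses at step 1

1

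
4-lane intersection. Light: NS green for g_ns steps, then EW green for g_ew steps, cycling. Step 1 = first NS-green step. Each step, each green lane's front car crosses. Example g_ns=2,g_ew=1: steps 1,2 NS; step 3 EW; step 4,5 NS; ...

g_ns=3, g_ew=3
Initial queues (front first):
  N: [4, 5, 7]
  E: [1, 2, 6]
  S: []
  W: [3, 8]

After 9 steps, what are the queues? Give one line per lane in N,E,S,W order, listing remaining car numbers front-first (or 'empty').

Step 1 [NS]: N:car4-GO,E:wait,S:empty,W:wait | queues: N=2 E=3 S=0 W=2
Step 2 [NS]: N:car5-GO,E:wait,S:empty,W:wait | queues: N=1 E=3 S=0 W=2
Step 3 [NS]: N:car7-GO,E:wait,S:empty,W:wait | queues: N=0 E=3 S=0 W=2
Step 4 [EW]: N:wait,E:car1-GO,S:wait,W:car3-GO | queues: N=0 E=2 S=0 W=1
Step 5 [EW]: N:wait,E:car2-GO,S:wait,W:car8-GO | queues: N=0 E=1 S=0 W=0
Step 6 [EW]: N:wait,E:car6-GO,S:wait,W:empty | queues: N=0 E=0 S=0 W=0

N: empty
E: empty
S: empty
W: empty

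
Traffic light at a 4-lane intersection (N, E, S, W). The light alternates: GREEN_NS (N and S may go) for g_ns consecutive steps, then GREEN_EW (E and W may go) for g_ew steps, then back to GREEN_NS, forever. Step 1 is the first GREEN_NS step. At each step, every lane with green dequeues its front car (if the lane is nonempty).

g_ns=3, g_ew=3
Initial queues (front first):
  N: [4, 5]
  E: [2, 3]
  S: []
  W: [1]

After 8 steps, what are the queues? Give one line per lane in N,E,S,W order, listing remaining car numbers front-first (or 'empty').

Step 1 [NS]: N:car4-GO,E:wait,S:empty,W:wait | queues: N=1 E=2 S=0 W=1
Step 2 [NS]: N:car5-GO,E:wait,S:empty,W:wait | queues: N=0 E=2 S=0 W=1
Step 3 [NS]: N:empty,E:wait,S:empty,W:wait | queues: N=0 E=2 S=0 W=1
Step 4 [EW]: N:wait,E:car2-GO,S:wait,W:car1-GO | queues: N=0 E=1 S=0 W=0
Step 5 [EW]: N:wait,E:car3-GO,S:wait,W:empty | queues: N=0 E=0 S=0 W=0

N: empty
E: empty
S: empty
W: empty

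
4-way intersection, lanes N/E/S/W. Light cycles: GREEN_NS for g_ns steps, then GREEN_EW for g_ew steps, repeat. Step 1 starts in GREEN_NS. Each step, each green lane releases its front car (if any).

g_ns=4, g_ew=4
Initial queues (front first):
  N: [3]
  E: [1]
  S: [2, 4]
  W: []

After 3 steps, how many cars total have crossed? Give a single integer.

Answer: 3

Derivation:
Step 1 [NS]: N:car3-GO,E:wait,S:car2-GO,W:wait | queues: N=0 E=1 S=1 W=0
Step 2 [NS]: N:empty,E:wait,S:car4-GO,W:wait | queues: N=0 E=1 S=0 W=0
Step 3 [NS]: N:empty,E:wait,S:empty,W:wait | queues: N=0 E=1 S=0 W=0
Cars crossed by step 3: 3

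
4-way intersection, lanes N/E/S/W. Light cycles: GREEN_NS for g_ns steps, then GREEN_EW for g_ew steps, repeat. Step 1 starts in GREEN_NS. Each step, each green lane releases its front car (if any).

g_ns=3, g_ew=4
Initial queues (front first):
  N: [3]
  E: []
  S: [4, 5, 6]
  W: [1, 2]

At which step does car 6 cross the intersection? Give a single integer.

Step 1 [NS]: N:car3-GO,E:wait,S:car4-GO,W:wait | queues: N=0 E=0 S=2 W=2
Step 2 [NS]: N:empty,E:wait,S:car5-GO,W:wait | queues: N=0 E=0 S=1 W=2
Step 3 [NS]: N:empty,E:wait,S:car6-GO,W:wait | queues: N=0 E=0 S=0 W=2
Step 4 [EW]: N:wait,E:empty,S:wait,W:car1-GO | queues: N=0 E=0 S=0 W=1
Step 5 [EW]: N:wait,E:empty,S:wait,W:car2-GO | queues: N=0 E=0 S=0 W=0
Car 6 crosses at step 3

3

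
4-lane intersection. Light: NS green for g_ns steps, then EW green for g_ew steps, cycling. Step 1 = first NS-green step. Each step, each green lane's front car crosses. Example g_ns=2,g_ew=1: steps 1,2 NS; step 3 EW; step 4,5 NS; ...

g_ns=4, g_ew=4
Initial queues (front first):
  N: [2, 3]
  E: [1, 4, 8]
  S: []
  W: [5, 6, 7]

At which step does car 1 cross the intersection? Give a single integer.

Step 1 [NS]: N:car2-GO,E:wait,S:empty,W:wait | queues: N=1 E=3 S=0 W=3
Step 2 [NS]: N:car3-GO,E:wait,S:empty,W:wait | queues: N=0 E=3 S=0 W=3
Step 3 [NS]: N:empty,E:wait,S:empty,W:wait | queues: N=0 E=3 S=0 W=3
Step 4 [NS]: N:empty,E:wait,S:empty,W:wait | queues: N=0 E=3 S=0 W=3
Step 5 [EW]: N:wait,E:car1-GO,S:wait,W:car5-GO | queues: N=0 E=2 S=0 W=2
Step 6 [EW]: N:wait,E:car4-GO,S:wait,W:car6-GO | queues: N=0 E=1 S=0 W=1
Step 7 [EW]: N:wait,E:car8-GO,S:wait,W:car7-GO | queues: N=0 E=0 S=0 W=0
Car 1 crosses at step 5

5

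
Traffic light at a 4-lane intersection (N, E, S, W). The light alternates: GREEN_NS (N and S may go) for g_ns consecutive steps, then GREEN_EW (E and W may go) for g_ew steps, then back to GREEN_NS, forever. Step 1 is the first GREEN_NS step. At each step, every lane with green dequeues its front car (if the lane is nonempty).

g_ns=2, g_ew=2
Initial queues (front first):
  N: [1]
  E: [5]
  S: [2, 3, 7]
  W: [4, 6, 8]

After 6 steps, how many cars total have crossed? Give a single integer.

Step 1 [NS]: N:car1-GO,E:wait,S:car2-GO,W:wait | queues: N=0 E=1 S=2 W=3
Step 2 [NS]: N:empty,E:wait,S:car3-GO,W:wait | queues: N=0 E=1 S=1 W=3
Step 3 [EW]: N:wait,E:car5-GO,S:wait,W:car4-GO | queues: N=0 E=0 S=1 W=2
Step 4 [EW]: N:wait,E:empty,S:wait,W:car6-GO | queues: N=0 E=0 S=1 W=1
Step 5 [NS]: N:empty,E:wait,S:car7-GO,W:wait | queues: N=0 E=0 S=0 W=1
Step 6 [NS]: N:empty,E:wait,S:empty,W:wait | queues: N=0 E=0 S=0 W=1
Cars crossed by step 6: 7

Answer: 7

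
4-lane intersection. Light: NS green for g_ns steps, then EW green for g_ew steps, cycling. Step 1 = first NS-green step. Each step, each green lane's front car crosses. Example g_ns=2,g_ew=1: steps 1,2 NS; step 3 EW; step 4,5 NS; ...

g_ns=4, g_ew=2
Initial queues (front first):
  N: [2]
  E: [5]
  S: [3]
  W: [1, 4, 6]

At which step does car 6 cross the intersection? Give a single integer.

Step 1 [NS]: N:car2-GO,E:wait,S:car3-GO,W:wait | queues: N=0 E=1 S=0 W=3
Step 2 [NS]: N:empty,E:wait,S:empty,W:wait | queues: N=0 E=1 S=0 W=3
Step 3 [NS]: N:empty,E:wait,S:empty,W:wait | queues: N=0 E=1 S=0 W=3
Step 4 [NS]: N:empty,E:wait,S:empty,W:wait | queues: N=0 E=1 S=0 W=3
Step 5 [EW]: N:wait,E:car5-GO,S:wait,W:car1-GO | queues: N=0 E=0 S=0 W=2
Step 6 [EW]: N:wait,E:empty,S:wait,W:car4-GO | queues: N=0 E=0 S=0 W=1
Step 7 [NS]: N:empty,E:wait,S:empty,W:wait | queues: N=0 E=0 S=0 W=1
Step 8 [NS]: N:empty,E:wait,S:empty,W:wait | queues: N=0 E=0 S=0 W=1
Step 9 [NS]: N:empty,E:wait,S:empty,W:wait | queues: N=0 E=0 S=0 W=1
Step 10 [NS]: N:empty,E:wait,S:empty,W:wait | queues: N=0 E=0 S=0 W=1
Step 11 [EW]: N:wait,E:empty,S:wait,W:car6-GO | queues: N=0 E=0 S=0 W=0
Car 6 crosses at step 11

11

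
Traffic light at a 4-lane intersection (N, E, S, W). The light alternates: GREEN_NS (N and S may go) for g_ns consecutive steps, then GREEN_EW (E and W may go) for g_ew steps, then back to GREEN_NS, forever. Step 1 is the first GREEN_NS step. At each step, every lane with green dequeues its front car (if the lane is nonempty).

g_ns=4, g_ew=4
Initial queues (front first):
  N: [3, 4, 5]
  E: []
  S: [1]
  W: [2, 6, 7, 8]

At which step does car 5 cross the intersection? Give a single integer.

Step 1 [NS]: N:car3-GO,E:wait,S:car1-GO,W:wait | queues: N=2 E=0 S=0 W=4
Step 2 [NS]: N:car4-GO,E:wait,S:empty,W:wait | queues: N=1 E=0 S=0 W=4
Step 3 [NS]: N:car5-GO,E:wait,S:empty,W:wait | queues: N=0 E=0 S=0 W=4
Step 4 [NS]: N:empty,E:wait,S:empty,W:wait | queues: N=0 E=0 S=0 W=4
Step 5 [EW]: N:wait,E:empty,S:wait,W:car2-GO | queues: N=0 E=0 S=0 W=3
Step 6 [EW]: N:wait,E:empty,S:wait,W:car6-GO | queues: N=0 E=0 S=0 W=2
Step 7 [EW]: N:wait,E:empty,S:wait,W:car7-GO | queues: N=0 E=0 S=0 W=1
Step 8 [EW]: N:wait,E:empty,S:wait,W:car8-GO | queues: N=0 E=0 S=0 W=0
Car 5 crosses at step 3

3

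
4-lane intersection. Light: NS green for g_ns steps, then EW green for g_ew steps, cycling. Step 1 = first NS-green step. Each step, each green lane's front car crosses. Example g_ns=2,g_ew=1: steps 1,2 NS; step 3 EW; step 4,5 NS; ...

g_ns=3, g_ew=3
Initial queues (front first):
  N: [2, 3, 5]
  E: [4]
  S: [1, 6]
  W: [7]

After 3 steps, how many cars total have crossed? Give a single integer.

Answer: 5

Derivation:
Step 1 [NS]: N:car2-GO,E:wait,S:car1-GO,W:wait | queues: N=2 E=1 S=1 W=1
Step 2 [NS]: N:car3-GO,E:wait,S:car6-GO,W:wait | queues: N=1 E=1 S=0 W=1
Step 3 [NS]: N:car5-GO,E:wait,S:empty,W:wait | queues: N=0 E=1 S=0 W=1
Cars crossed by step 3: 5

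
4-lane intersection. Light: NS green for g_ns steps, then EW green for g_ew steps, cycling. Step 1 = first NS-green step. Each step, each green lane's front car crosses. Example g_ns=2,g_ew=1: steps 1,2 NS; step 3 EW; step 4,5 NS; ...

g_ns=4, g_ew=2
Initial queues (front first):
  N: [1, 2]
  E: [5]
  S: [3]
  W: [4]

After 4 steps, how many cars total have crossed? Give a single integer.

Step 1 [NS]: N:car1-GO,E:wait,S:car3-GO,W:wait | queues: N=1 E=1 S=0 W=1
Step 2 [NS]: N:car2-GO,E:wait,S:empty,W:wait | queues: N=0 E=1 S=0 W=1
Step 3 [NS]: N:empty,E:wait,S:empty,W:wait | queues: N=0 E=1 S=0 W=1
Step 4 [NS]: N:empty,E:wait,S:empty,W:wait | queues: N=0 E=1 S=0 W=1
Cars crossed by step 4: 3

Answer: 3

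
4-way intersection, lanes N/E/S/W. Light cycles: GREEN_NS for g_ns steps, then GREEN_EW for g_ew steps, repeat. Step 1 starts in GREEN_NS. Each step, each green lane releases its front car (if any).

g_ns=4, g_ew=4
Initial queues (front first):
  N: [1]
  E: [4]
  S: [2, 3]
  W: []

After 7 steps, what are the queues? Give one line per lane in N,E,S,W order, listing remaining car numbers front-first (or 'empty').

Step 1 [NS]: N:car1-GO,E:wait,S:car2-GO,W:wait | queues: N=0 E=1 S=1 W=0
Step 2 [NS]: N:empty,E:wait,S:car3-GO,W:wait | queues: N=0 E=1 S=0 W=0
Step 3 [NS]: N:empty,E:wait,S:empty,W:wait | queues: N=0 E=1 S=0 W=0
Step 4 [NS]: N:empty,E:wait,S:empty,W:wait | queues: N=0 E=1 S=0 W=0
Step 5 [EW]: N:wait,E:car4-GO,S:wait,W:empty | queues: N=0 E=0 S=0 W=0

N: empty
E: empty
S: empty
W: empty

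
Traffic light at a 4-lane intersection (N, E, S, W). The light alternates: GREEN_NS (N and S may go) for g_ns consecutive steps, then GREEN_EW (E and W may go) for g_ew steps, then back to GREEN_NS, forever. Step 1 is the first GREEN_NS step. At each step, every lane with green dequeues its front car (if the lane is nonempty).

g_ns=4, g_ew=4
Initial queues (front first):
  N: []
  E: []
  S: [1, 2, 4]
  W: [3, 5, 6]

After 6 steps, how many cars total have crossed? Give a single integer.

Step 1 [NS]: N:empty,E:wait,S:car1-GO,W:wait | queues: N=0 E=0 S=2 W=3
Step 2 [NS]: N:empty,E:wait,S:car2-GO,W:wait | queues: N=0 E=0 S=1 W=3
Step 3 [NS]: N:empty,E:wait,S:car4-GO,W:wait | queues: N=0 E=0 S=0 W=3
Step 4 [NS]: N:empty,E:wait,S:empty,W:wait | queues: N=0 E=0 S=0 W=3
Step 5 [EW]: N:wait,E:empty,S:wait,W:car3-GO | queues: N=0 E=0 S=0 W=2
Step 6 [EW]: N:wait,E:empty,S:wait,W:car5-GO | queues: N=0 E=0 S=0 W=1
Cars crossed by step 6: 5

Answer: 5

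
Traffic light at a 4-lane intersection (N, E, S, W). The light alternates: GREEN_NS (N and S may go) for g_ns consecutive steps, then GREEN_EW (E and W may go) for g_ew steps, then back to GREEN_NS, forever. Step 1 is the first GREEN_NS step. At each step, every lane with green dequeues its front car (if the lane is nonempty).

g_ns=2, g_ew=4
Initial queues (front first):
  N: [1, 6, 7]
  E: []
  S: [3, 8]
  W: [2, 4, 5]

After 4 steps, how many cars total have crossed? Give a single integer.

Step 1 [NS]: N:car1-GO,E:wait,S:car3-GO,W:wait | queues: N=2 E=0 S=1 W=3
Step 2 [NS]: N:car6-GO,E:wait,S:car8-GO,W:wait | queues: N=1 E=0 S=0 W=3
Step 3 [EW]: N:wait,E:empty,S:wait,W:car2-GO | queues: N=1 E=0 S=0 W=2
Step 4 [EW]: N:wait,E:empty,S:wait,W:car4-GO | queues: N=1 E=0 S=0 W=1
Cars crossed by step 4: 6

Answer: 6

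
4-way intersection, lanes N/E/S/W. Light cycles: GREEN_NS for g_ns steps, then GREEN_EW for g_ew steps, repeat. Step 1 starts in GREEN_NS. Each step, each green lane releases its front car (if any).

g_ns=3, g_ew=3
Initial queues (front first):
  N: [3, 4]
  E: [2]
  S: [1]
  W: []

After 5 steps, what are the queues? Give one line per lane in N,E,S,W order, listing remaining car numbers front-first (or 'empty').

Step 1 [NS]: N:car3-GO,E:wait,S:car1-GO,W:wait | queues: N=1 E=1 S=0 W=0
Step 2 [NS]: N:car4-GO,E:wait,S:empty,W:wait | queues: N=0 E=1 S=0 W=0
Step 3 [NS]: N:empty,E:wait,S:empty,W:wait | queues: N=0 E=1 S=0 W=0
Step 4 [EW]: N:wait,E:car2-GO,S:wait,W:empty | queues: N=0 E=0 S=0 W=0

N: empty
E: empty
S: empty
W: empty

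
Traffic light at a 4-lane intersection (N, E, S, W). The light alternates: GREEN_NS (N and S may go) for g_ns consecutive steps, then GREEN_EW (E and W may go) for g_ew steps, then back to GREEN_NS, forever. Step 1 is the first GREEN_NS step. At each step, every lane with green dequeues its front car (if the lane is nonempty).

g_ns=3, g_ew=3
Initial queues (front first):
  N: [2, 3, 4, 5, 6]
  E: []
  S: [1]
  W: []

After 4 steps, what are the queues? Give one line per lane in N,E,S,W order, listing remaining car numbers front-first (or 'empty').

Step 1 [NS]: N:car2-GO,E:wait,S:car1-GO,W:wait | queues: N=4 E=0 S=0 W=0
Step 2 [NS]: N:car3-GO,E:wait,S:empty,W:wait | queues: N=3 E=0 S=0 W=0
Step 3 [NS]: N:car4-GO,E:wait,S:empty,W:wait | queues: N=2 E=0 S=0 W=0
Step 4 [EW]: N:wait,E:empty,S:wait,W:empty | queues: N=2 E=0 S=0 W=0

N: 5 6
E: empty
S: empty
W: empty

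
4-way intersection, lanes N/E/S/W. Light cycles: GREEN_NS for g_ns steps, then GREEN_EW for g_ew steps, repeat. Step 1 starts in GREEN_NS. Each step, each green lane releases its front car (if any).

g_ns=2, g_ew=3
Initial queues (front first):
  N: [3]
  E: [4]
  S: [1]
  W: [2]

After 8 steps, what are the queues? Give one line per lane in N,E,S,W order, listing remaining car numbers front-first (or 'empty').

Step 1 [NS]: N:car3-GO,E:wait,S:car1-GO,W:wait | queues: N=0 E=1 S=0 W=1
Step 2 [NS]: N:empty,E:wait,S:empty,W:wait | queues: N=0 E=1 S=0 W=1
Step 3 [EW]: N:wait,E:car4-GO,S:wait,W:car2-GO | queues: N=0 E=0 S=0 W=0

N: empty
E: empty
S: empty
W: empty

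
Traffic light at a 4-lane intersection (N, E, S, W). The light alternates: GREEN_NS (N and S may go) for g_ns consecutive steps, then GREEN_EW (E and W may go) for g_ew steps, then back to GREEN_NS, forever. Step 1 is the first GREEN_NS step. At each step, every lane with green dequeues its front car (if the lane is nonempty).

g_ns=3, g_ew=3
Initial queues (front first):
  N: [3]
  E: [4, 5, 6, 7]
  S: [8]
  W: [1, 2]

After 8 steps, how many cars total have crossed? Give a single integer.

Answer: 7

Derivation:
Step 1 [NS]: N:car3-GO,E:wait,S:car8-GO,W:wait | queues: N=0 E=4 S=0 W=2
Step 2 [NS]: N:empty,E:wait,S:empty,W:wait | queues: N=0 E=4 S=0 W=2
Step 3 [NS]: N:empty,E:wait,S:empty,W:wait | queues: N=0 E=4 S=0 W=2
Step 4 [EW]: N:wait,E:car4-GO,S:wait,W:car1-GO | queues: N=0 E=3 S=0 W=1
Step 5 [EW]: N:wait,E:car5-GO,S:wait,W:car2-GO | queues: N=0 E=2 S=0 W=0
Step 6 [EW]: N:wait,E:car6-GO,S:wait,W:empty | queues: N=0 E=1 S=0 W=0
Step 7 [NS]: N:empty,E:wait,S:empty,W:wait | queues: N=0 E=1 S=0 W=0
Step 8 [NS]: N:empty,E:wait,S:empty,W:wait | queues: N=0 E=1 S=0 W=0
Cars crossed by step 8: 7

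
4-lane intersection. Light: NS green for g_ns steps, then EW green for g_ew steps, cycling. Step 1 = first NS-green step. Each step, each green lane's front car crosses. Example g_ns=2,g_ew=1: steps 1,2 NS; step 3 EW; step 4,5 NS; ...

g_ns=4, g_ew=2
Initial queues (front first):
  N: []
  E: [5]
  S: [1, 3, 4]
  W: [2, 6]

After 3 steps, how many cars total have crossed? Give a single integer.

Answer: 3

Derivation:
Step 1 [NS]: N:empty,E:wait,S:car1-GO,W:wait | queues: N=0 E=1 S=2 W=2
Step 2 [NS]: N:empty,E:wait,S:car3-GO,W:wait | queues: N=0 E=1 S=1 W=2
Step 3 [NS]: N:empty,E:wait,S:car4-GO,W:wait | queues: N=0 E=1 S=0 W=2
Cars crossed by step 3: 3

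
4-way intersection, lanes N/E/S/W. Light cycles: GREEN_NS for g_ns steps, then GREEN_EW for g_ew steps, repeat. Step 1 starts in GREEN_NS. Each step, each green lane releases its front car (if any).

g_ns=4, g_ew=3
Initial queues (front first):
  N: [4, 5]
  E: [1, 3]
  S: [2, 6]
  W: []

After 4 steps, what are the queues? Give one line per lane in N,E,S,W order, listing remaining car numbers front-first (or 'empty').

Step 1 [NS]: N:car4-GO,E:wait,S:car2-GO,W:wait | queues: N=1 E=2 S=1 W=0
Step 2 [NS]: N:car5-GO,E:wait,S:car6-GO,W:wait | queues: N=0 E=2 S=0 W=0
Step 3 [NS]: N:empty,E:wait,S:empty,W:wait | queues: N=0 E=2 S=0 W=0
Step 4 [NS]: N:empty,E:wait,S:empty,W:wait | queues: N=0 E=2 S=0 W=0

N: empty
E: 1 3
S: empty
W: empty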